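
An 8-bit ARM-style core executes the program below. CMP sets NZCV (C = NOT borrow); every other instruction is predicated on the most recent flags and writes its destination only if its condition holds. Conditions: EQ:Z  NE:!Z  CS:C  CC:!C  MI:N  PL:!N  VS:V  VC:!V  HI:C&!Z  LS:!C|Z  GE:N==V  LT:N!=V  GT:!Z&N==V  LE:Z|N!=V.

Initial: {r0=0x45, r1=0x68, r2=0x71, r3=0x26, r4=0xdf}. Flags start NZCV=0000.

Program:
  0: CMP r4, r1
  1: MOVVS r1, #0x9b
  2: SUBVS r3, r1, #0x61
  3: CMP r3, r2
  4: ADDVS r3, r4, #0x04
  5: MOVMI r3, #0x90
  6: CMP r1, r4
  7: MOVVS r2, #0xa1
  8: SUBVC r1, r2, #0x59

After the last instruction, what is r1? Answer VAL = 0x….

VAL = 0x18

[0] flags=0011 → (cmp)
[1] flags=0011 VS?T → r1=0x9b
[2] flags=0011 VS?T → r3=0x3a
[3] flags=1000 → (cmp)
[4] flags=1000 VS?F → skip
[5] flags=1000 MI?T → r3=0x90
[6] flags=1000 → (cmp)
[7] flags=1000 VS?F → skip
[8] flags=1000 VC?T → r1=0x18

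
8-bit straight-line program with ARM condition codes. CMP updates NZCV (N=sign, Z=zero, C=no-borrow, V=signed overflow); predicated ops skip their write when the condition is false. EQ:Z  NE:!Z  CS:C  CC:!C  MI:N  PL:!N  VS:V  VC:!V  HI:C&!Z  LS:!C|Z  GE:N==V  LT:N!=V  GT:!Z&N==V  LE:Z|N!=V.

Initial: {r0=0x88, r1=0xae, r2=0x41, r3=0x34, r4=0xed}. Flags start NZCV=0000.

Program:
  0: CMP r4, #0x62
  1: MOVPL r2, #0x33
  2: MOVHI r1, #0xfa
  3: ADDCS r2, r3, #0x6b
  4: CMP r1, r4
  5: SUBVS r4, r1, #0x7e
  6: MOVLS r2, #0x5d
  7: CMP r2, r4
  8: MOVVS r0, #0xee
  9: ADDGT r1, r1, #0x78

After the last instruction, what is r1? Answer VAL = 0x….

[0] flags=1010 → (cmp)
[1] flags=1010 PL?F → skip
[2] flags=1010 HI?T → r1=0xfa
[3] flags=1010 CS?T → r2=0x9f
[4] flags=0010 → (cmp)
[5] flags=0010 VS?F → skip
[6] flags=0010 LS?F → skip
[7] flags=1000 → (cmp)
[8] flags=1000 VS?F → skip
[9] flags=1000 GT?F → skip

VAL = 0xfa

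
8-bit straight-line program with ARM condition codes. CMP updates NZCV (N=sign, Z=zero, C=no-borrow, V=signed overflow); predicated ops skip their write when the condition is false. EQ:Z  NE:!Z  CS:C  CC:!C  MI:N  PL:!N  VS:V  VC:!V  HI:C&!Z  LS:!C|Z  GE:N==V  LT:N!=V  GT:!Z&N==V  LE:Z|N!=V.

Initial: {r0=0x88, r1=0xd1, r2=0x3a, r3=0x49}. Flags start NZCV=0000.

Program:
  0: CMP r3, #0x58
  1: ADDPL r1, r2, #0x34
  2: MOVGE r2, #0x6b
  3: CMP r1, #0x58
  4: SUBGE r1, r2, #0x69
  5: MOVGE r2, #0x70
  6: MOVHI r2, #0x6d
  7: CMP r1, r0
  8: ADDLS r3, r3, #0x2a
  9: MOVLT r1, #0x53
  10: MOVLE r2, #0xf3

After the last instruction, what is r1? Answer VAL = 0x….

VAL = 0xd1

0: ✓ CMP  NZCV=1000
1: · ADDPL
2: · MOVGE
3: ✓ CMP  NZCV=0011
4: · SUBGE
5: · MOVGE
6: ✓ MOVHI  r2←0x6d
7: ✓ CMP  NZCV=0010
8: · ADDLS
9: · MOVLT
10: · MOVLE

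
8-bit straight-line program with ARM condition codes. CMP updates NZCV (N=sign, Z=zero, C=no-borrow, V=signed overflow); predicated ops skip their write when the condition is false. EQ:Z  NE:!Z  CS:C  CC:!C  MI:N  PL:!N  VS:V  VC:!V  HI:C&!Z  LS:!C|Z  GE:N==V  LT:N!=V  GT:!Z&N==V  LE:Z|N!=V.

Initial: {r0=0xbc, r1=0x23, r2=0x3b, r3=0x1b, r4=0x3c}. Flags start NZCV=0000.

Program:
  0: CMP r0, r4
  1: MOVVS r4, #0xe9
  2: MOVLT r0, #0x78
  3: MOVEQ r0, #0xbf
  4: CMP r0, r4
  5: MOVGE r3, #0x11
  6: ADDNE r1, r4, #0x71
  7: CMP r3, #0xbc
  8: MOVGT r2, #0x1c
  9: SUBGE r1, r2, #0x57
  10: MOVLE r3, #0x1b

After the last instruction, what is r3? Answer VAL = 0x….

0: ✓ CMP  NZCV=1010
1: · MOVVS
2: ✓ MOVLT  r0←0x78
3: · MOVEQ
4: ✓ CMP  NZCV=0010
5: ✓ MOVGE  r3←0x11
6: ✓ ADDNE  r1←0xad
7: ✓ CMP  NZCV=0000
8: ✓ MOVGT  r2←0x1c
9: ✓ SUBGE  r1←0xc5
10: · MOVLE

VAL = 0x11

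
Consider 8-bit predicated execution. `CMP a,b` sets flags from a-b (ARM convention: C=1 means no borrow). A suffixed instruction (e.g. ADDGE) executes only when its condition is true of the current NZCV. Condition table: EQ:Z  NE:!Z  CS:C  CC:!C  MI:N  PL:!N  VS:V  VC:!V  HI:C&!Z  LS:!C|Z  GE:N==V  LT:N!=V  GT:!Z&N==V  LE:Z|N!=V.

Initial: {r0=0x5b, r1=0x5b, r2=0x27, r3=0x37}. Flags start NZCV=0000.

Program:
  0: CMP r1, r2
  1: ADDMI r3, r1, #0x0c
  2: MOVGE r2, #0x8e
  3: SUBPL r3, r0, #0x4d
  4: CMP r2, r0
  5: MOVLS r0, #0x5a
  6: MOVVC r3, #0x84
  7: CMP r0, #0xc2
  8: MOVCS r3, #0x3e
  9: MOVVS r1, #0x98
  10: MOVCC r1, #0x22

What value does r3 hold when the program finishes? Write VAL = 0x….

[0] flags=0010 → (cmp)
[1] flags=0010 MI?F → skip
[2] flags=0010 GE?T → r2=0x8e
[3] flags=0010 PL?T → r3=0x0e
[4] flags=0011 → (cmp)
[5] flags=0011 LS?F → skip
[6] flags=0011 VC?F → skip
[7] flags=1001 → (cmp)
[8] flags=1001 CS?F → skip
[9] flags=1001 VS?T → r1=0x98
[10] flags=1001 CC?T → r1=0x22

VAL = 0x0e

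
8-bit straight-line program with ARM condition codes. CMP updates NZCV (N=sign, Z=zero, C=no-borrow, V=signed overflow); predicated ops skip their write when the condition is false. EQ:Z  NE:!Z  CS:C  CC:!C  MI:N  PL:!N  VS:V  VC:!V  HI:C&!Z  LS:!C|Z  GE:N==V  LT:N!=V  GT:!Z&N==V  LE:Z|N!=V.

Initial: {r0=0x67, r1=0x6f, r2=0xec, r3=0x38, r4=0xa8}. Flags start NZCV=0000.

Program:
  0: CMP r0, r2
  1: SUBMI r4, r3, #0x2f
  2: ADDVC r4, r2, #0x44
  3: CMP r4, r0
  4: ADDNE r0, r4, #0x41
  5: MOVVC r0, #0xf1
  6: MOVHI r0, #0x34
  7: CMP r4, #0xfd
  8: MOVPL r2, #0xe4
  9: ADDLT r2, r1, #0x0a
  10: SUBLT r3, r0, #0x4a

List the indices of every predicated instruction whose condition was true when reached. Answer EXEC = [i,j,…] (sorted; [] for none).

[0] flags=0000 → (cmp)
[1] flags=0000 MI?F → skip
[2] flags=0000 VC?T → r4=0x30
[3] flags=1000 → (cmp)
[4] flags=1000 NE?T → r0=0x71
[5] flags=1000 VC?T → r0=0xf1
[6] flags=1000 HI?F → skip
[7] flags=0000 → (cmp)
[8] flags=0000 PL?T → r2=0xe4
[9] flags=0000 LT?F → skip
[10] flags=0000 LT?F → skip

EXEC = [2,4,5,8]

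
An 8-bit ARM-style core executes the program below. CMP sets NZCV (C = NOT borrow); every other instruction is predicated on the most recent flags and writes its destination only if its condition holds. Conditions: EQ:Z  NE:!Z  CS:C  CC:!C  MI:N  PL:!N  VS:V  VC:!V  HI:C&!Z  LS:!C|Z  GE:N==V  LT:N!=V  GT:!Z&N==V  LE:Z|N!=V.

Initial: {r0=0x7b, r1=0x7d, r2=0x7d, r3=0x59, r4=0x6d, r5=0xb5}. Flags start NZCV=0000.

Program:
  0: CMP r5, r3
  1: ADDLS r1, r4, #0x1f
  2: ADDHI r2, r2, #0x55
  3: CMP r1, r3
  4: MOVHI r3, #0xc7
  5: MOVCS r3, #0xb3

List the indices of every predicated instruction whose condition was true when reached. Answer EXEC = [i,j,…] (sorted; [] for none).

[0] flags=0011 → (cmp)
[1] flags=0011 LS?F → skip
[2] flags=0011 HI?T → r2=0xd2
[3] flags=0010 → (cmp)
[4] flags=0010 HI?T → r3=0xc7
[5] flags=0010 CS?T → r3=0xb3

EXEC = [2,4,5]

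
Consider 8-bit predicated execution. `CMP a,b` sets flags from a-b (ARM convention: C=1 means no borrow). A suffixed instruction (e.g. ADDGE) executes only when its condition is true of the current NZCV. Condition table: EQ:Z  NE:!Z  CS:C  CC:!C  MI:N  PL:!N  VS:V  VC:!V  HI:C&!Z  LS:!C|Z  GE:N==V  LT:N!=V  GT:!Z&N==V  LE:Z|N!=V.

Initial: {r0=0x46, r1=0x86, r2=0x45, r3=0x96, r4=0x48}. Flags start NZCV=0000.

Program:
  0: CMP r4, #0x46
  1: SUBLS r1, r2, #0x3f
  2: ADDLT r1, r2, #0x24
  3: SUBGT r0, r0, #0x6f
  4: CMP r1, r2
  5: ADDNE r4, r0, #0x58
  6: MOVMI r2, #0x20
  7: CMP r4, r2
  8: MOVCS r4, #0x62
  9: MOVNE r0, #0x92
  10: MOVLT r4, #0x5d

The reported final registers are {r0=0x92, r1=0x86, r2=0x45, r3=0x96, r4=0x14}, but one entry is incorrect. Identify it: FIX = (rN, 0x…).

0: ✓ CMP  NZCV=0010
1: · SUBLS
2: · ADDLT
3: ✓ SUBGT  r0←0xd7
4: ✓ CMP  NZCV=0011
5: ✓ ADDNE  r4←0x2f
6: · MOVMI
7: ✓ CMP  NZCV=1000
8: · MOVCS
9: ✓ MOVNE  r0←0x92
10: ✓ MOVLT  r4←0x5d

FIX = (r4, 0x5d)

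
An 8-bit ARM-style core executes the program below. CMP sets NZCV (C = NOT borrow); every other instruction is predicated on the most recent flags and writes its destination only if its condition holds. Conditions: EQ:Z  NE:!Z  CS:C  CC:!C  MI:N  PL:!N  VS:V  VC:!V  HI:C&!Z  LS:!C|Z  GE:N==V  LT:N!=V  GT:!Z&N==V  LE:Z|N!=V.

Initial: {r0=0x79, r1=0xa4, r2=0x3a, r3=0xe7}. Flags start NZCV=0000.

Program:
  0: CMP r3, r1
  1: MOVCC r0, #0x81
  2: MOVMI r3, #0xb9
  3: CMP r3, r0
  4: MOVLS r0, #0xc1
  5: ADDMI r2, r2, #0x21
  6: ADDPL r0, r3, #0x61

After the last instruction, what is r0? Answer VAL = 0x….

VAL = 0x48

0: ✓ CMP  NZCV=0010
1: · MOVCC
2: · MOVMI
3: ✓ CMP  NZCV=0011
4: · MOVLS
5: · ADDMI
6: ✓ ADDPL  r0←0x48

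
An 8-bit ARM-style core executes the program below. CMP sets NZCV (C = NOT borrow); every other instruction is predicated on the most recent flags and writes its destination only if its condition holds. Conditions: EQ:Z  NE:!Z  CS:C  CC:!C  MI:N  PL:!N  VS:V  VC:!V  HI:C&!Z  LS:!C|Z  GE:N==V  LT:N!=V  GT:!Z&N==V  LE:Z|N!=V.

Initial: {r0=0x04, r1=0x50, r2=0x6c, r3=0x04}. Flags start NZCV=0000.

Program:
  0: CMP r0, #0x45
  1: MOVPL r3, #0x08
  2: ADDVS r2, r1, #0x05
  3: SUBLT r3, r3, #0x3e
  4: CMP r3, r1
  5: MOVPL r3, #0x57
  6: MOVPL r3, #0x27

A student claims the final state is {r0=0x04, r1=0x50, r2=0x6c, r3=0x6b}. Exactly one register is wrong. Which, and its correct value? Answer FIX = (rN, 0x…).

FIX = (r3, 0x27)

[0] flags=1000 → (cmp)
[1] flags=1000 PL?F → skip
[2] flags=1000 VS?F → skip
[3] flags=1000 LT?T → r3=0xc6
[4] flags=0011 → (cmp)
[5] flags=0011 PL?T → r3=0x57
[6] flags=0011 PL?T → r3=0x27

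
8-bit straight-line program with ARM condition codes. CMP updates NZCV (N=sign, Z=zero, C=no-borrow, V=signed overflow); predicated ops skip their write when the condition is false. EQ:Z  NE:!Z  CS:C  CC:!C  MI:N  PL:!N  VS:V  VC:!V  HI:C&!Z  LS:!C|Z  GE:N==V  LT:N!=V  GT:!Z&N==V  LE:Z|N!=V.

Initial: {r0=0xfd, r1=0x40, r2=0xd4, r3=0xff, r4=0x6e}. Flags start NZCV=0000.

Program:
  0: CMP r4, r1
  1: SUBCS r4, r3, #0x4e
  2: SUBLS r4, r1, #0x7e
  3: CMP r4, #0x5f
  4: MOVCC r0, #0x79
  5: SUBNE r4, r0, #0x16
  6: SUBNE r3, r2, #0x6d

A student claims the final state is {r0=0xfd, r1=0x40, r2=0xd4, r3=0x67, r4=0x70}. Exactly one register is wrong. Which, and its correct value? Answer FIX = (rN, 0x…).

FIX = (r4, 0xe7)

0: ✓ CMP  NZCV=0010
1: ✓ SUBCS  r4←0xb1
2: · SUBLS
3: ✓ CMP  NZCV=0011
4: · MOVCC
5: ✓ SUBNE  r4←0xe7
6: ✓ SUBNE  r3←0x67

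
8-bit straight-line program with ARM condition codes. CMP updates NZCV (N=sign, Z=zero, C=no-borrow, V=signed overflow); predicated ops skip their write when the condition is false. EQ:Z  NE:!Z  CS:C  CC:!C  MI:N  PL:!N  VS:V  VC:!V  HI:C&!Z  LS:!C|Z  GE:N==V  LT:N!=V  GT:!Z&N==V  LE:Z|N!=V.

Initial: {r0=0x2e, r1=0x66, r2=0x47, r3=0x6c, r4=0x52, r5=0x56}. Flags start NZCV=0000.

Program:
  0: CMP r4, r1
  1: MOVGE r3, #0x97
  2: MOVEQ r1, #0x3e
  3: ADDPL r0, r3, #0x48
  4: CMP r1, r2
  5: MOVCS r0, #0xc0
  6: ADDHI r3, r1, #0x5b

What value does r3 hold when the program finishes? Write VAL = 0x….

0: ✓ CMP  NZCV=1000
1: · MOVGE
2: · MOVEQ
3: · ADDPL
4: ✓ CMP  NZCV=0010
5: ✓ MOVCS  r0←0xc0
6: ✓ ADDHI  r3←0xc1

VAL = 0xc1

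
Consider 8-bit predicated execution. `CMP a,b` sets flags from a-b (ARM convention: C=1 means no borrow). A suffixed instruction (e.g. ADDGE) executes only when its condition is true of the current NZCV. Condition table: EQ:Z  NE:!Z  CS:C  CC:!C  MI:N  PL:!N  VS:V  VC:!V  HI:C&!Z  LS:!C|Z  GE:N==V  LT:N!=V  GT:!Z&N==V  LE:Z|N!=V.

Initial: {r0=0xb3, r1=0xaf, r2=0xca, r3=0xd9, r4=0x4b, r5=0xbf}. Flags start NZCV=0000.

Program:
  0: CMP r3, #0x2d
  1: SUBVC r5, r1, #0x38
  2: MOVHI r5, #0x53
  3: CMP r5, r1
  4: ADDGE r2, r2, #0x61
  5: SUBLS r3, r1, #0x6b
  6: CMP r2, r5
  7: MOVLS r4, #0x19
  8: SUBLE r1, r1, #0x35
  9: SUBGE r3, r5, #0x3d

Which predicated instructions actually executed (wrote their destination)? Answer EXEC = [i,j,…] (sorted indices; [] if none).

EXEC = [1,2,4,5,7,8]

0: ✓ CMP  NZCV=1010
1: ✓ SUBVC  r5←0x77
2: ✓ MOVHI  r5←0x53
3: ✓ CMP  NZCV=1001
4: ✓ ADDGE  r2←0x2b
5: ✓ SUBLS  r3←0x44
6: ✓ CMP  NZCV=1000
7: ✓ MOVLS  r4←0x19
8: ✓ SUBLE  r1←0x7a
9: · SUBGE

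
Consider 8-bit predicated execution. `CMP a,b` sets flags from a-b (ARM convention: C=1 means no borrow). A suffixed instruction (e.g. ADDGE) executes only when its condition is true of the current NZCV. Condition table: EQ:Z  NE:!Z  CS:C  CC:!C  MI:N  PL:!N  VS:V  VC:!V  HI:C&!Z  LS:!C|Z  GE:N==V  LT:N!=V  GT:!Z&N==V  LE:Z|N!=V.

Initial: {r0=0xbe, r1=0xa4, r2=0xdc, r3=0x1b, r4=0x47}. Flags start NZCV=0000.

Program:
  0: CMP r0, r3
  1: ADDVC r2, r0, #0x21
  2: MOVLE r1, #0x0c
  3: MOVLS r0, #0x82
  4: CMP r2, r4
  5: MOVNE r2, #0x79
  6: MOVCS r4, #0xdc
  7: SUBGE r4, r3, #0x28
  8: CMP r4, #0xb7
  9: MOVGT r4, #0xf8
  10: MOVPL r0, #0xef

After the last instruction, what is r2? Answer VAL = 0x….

0: ✓ CMP  NZCV=1010
1: ✓ ADDVC  r2←0xdf
2: ✓ MOVLE  r1←0x0c
3: · MOVLS
4: ✓ CMP  NZCV=1010
5: ✓ MOVNE  r2←0x79
6: ✓ MOVCS  r4←0xdc
7: · SUBGE
8: ✓ CMP  NZCV=0010
9: ✓ MOVGT  r4←0xf8
10: ✓ MOVPL  r0←0xef

VAL = 0x79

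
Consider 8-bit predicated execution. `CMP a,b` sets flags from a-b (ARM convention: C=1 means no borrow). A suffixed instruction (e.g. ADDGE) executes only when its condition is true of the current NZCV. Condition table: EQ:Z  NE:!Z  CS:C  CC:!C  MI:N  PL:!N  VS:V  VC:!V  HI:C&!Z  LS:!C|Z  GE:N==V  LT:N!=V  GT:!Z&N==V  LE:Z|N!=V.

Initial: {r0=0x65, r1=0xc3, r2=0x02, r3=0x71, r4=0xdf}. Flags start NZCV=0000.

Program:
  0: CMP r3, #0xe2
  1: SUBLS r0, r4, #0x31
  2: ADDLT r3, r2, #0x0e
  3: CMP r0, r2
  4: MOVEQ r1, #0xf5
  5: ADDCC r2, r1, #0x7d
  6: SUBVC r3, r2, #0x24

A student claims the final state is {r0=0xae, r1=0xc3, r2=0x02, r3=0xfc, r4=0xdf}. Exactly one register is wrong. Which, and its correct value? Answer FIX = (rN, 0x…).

FIX = (r3, 0xde)

0: ✓ CMP  NZCV=1001
1: ✓ SUBLS  r0←0xae
2: · ADDLT
3: ✓ CMP  NZCV=1010
4: · MOVEQ
5: · ADDCC
6: ✓ SUBVC  r3←0xde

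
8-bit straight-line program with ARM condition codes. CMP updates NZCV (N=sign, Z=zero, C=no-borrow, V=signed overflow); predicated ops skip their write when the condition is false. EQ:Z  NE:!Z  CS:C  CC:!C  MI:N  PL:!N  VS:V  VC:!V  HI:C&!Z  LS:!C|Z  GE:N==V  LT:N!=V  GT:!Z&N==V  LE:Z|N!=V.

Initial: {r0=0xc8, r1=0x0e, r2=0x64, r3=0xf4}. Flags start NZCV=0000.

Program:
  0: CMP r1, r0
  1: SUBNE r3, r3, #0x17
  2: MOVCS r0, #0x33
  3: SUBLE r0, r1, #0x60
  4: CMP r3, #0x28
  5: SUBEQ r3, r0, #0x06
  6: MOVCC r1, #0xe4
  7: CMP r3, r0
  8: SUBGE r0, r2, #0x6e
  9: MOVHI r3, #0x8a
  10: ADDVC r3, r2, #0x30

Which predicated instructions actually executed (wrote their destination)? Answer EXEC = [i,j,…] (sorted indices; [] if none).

EXEC = [1,8,9,10]

0: ✓ CMP  NZCV=0000
1: ✓ SUBNE  r3←0xdd
2: · MOVCS
3: · SUBLE
4: ✓ CMP  NZCV=1010
5: · SUBEQ
6: · MOVCC
7: ✓ CMP  NZCV=0010
8: ✓ SUBGE  r0←0xf6
9: ✓ MOVHI  r3←0x8a
10: ✓ ADDVC  r3←0x94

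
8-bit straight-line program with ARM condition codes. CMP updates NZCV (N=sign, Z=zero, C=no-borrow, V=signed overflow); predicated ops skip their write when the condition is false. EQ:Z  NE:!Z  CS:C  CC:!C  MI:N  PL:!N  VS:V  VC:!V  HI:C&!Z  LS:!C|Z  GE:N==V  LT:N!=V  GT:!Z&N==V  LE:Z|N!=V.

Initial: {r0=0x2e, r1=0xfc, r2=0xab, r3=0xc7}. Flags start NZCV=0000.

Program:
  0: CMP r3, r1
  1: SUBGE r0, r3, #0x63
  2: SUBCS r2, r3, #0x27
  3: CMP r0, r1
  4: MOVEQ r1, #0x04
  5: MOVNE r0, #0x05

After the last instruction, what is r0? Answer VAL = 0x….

0: ✓ CMP  NZCV=1000
1: · SUBGE
2: · SUBCS
3: ✓ CMP  NZCV=0000
4: · MOVEQ
5: ✓ MOVNE  r0←0x05

VAL = 0x05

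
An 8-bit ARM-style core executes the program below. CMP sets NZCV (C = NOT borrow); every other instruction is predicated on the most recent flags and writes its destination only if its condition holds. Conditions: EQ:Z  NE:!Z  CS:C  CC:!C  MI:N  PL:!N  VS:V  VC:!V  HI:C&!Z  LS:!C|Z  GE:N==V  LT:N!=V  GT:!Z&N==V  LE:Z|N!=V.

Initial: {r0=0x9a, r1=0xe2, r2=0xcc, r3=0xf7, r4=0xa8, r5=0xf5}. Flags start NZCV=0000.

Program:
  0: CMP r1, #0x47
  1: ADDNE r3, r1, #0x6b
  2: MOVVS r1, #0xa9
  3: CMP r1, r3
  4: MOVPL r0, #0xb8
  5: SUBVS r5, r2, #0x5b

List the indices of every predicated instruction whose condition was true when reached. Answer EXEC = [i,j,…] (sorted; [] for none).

EXEC = [1]

[0] flags=1010 → (cmp)
[1] flags=1010 NE?T → r3=0x4d
[2] flags=1010 VS?F → skip
[3] flags=1010 → (cmp)
[4] flags=1010 PL?F → skip
[5] flags=1010 VS?F → skip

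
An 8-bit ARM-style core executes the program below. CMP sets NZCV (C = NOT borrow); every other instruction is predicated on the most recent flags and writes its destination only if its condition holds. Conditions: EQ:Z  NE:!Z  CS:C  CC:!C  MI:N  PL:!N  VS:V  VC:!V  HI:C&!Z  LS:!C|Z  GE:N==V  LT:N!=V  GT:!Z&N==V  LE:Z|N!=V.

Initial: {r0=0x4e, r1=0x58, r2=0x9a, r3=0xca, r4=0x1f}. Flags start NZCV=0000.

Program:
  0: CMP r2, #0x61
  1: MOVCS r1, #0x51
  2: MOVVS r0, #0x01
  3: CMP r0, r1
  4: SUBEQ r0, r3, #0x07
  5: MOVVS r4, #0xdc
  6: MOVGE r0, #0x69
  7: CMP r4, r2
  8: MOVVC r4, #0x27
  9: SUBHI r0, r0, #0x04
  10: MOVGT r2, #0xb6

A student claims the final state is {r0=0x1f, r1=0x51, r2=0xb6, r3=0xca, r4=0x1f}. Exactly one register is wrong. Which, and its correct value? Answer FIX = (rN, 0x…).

[0] flags=0011 → (cmp)
[1] flags=0011 CS?T → r1=0x51
[2] flags=0011 VS?T → r0=0x01
[3] flags=1000 → (cmp)
[4] flags=1000 EQ?F → skip
[5] flags=1000 VS?F → skip
[6] flags=1000 GE?F → skip
[7] flags=1001 → (cmp)
[8] flags=1001 VC?F → skip
[9] flags=1001 HI?F → skip
[10] flags=1001 GT?T → r2=0xb6

FIX = (r0, 0x01)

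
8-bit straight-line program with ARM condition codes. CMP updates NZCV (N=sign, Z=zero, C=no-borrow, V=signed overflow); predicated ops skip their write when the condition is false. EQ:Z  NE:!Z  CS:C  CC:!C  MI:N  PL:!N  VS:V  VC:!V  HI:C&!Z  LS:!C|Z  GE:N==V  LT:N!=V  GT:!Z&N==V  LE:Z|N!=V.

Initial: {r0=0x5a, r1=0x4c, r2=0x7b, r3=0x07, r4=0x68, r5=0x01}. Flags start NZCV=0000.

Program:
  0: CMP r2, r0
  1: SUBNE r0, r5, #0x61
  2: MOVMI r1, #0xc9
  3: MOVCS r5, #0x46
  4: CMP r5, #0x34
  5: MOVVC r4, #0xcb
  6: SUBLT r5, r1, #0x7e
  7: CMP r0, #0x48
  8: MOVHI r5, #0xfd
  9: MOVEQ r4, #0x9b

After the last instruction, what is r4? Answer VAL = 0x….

VAL = 0xcb

[0] flags=0010 → (cmp)
[1] flags=0010 NE?T → r0=0xa0
[2] flags=0010 MI?F → skip
[3] flags=0010 CS?T → r5=0x46
[4] flags=0010 → (cmp)
[5] flags=0010 VC?T → r4=0xcb
[6] flags=0010 LT?F → skip
[7] flags=0011 → (cmp)
[8] flags=0011 HI?T → r5=0xfd
[9] flags=0011 EQ?F → skip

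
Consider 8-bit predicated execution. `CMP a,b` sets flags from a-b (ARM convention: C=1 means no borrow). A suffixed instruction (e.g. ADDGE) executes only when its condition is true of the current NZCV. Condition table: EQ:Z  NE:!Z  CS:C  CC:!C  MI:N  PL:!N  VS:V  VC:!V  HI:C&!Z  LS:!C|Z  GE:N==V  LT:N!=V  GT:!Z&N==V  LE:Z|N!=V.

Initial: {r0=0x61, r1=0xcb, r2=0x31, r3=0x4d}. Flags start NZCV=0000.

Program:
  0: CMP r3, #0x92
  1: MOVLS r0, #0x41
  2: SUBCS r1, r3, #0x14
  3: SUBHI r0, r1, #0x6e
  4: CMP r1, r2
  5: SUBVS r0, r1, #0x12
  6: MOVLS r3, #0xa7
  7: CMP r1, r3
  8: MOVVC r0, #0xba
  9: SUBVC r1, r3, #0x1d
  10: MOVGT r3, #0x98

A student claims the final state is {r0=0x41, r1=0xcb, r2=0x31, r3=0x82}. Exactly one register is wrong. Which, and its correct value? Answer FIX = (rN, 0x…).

[0] flags=1001 → (cmp)
[1] flags=1001 LS?T → r0=0x41
[2] flags=1001 CS?F → skip
[3] flags=1001 HI?F → skip
[4] flags=1010 → (cmp)
[5] flags=1010 VS?F → skip
[6] flags=1010 LS?F → skip
[7] flags=0011 → (cmp)
[8] flags=0011 VC?F → skip
[9] flags=0011 VC?F → skip
[10] flags=0011 GT?F → skip

FIX = (r3, 0x4d)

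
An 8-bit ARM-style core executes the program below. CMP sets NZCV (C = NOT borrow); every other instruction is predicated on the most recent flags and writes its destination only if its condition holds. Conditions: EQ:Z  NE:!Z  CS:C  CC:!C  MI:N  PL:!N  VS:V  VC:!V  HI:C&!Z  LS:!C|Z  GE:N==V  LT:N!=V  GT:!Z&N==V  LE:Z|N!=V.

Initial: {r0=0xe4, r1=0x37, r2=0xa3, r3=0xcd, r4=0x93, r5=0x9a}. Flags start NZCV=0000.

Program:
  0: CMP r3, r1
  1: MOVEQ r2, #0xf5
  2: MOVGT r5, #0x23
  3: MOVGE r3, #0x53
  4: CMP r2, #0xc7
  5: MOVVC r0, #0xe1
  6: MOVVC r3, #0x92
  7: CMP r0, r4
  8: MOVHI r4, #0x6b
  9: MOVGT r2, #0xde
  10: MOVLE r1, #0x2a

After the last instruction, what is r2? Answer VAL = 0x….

[0] flags=1010 → (cmp)
[1] flags=1010 EQ?F → skip
[2] flags=1010 GT?F → skip
[3] flags=1010 GE?F → skip
[4] flags=1000 → (cmp)
[5] flags=1000 VC?T → r0=0xe1
[6] flags=1000 VC?T → r3=0x92
[7] flags=0010 → (cmp)
[8] flags=0010 HI?T → r4=0x6b
[9] flags=0010 GT?T → r2=0xde
[10] flags=0010 LE?F → skip

VAL = 0xde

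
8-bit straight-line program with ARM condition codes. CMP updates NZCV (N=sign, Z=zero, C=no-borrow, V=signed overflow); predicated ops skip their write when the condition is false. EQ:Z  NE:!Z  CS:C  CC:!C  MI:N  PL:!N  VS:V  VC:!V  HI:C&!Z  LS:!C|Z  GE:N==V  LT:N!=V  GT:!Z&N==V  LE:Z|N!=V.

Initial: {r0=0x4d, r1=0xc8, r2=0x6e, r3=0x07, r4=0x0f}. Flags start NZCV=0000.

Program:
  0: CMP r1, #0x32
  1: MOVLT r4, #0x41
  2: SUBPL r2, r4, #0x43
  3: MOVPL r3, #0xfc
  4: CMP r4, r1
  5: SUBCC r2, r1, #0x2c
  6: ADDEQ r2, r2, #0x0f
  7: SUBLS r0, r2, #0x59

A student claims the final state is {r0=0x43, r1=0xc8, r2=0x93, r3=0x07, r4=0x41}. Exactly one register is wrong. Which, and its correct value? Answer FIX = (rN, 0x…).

[0] flags=1010 → (cmp)
[1] flags=1010 LT?T → r4=0x41
[2] flags=1010 PL?F → skip
[3] flags=1010 PL?F → skip
[4] flags=0000 → (cmp)
[5] flags=0000 CC?T → r2=0x9c
[6] flags=0000 EQ?F → skip
[7] flags=0000 LS?T → r0=0x43

FIX = (r2, 0x9c)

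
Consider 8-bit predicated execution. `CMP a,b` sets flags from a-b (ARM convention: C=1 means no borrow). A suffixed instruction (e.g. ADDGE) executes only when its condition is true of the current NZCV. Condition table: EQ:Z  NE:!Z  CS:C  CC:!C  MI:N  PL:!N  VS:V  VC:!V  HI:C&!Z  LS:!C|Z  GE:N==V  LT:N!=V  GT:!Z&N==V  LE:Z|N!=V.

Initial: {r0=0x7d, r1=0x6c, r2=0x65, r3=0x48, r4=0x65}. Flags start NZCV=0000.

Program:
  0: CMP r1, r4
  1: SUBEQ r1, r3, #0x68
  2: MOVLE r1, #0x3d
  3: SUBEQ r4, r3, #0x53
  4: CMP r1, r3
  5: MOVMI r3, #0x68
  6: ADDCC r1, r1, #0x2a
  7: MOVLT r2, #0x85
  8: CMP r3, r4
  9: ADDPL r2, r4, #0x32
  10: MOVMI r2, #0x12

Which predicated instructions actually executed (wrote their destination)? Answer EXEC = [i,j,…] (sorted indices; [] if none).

0: ✓ CMP  NZCV=0010
1: · SUBEQ
2: · MOVLE
3: · SUBEQ
4: ✓ CMP  NZCV=0010
5: · MOVMI
6: · ADDCC
7: · MOVLT
8: ✓ CMP  NZCV=1000
9: · ADDPL
10: ✓ MOVMI  r2←0x12

EXEC = [10]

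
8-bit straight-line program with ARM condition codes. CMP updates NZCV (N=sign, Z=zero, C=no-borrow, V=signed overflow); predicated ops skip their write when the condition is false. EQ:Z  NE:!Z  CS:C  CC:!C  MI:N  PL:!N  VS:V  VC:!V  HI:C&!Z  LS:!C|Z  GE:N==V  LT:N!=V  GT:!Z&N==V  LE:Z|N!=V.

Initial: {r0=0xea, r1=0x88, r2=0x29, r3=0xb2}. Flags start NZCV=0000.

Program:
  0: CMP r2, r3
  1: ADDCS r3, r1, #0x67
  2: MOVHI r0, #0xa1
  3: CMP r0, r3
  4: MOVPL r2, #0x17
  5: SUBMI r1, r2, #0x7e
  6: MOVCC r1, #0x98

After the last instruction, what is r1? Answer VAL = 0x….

VAL = 0x88

0: ✓ CMP  NZCV=0000
1: · ADDCS
2: · MOVHI
3: ✓ CMP  NZCV=0010
4: ✓ MOVPL  r2←0x17
5: · SUBMI
6: · MOVCC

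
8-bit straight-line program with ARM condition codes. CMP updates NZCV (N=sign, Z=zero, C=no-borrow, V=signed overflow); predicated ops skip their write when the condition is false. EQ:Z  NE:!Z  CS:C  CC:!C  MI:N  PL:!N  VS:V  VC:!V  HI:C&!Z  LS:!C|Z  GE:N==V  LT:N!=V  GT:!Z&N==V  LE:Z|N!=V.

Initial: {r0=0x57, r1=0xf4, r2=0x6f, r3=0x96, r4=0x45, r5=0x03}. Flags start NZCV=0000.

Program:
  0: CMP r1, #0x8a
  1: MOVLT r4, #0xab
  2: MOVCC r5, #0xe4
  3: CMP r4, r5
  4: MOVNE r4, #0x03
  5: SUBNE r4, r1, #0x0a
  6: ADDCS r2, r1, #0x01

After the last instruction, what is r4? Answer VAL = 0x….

0: ✓ CMP  NZCV=0010
1: · MOVLT
2: · MOVCC
3: ✓ CMP  NZCV=0010
4: ✓ MOVNE  r4←0x03
5: ✓ SUBNE  r4←0xea
6: ✓ ADDCS  r2←0xf5

VAL = 0xea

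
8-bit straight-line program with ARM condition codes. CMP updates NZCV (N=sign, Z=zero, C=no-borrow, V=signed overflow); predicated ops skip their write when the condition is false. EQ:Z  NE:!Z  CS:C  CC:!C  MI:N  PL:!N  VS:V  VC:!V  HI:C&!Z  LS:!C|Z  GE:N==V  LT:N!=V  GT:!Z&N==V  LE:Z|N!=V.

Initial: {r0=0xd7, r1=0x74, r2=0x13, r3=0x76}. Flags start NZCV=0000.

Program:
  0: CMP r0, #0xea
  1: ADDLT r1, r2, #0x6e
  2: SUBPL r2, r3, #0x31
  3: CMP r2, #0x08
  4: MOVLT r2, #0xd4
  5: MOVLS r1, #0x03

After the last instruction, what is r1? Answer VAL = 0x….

VAL = 0x81

0: ✓ CMP  NZCV=1000
1: ✓ ADDLT  r1←0x81
2: · SUBPL
3: ✓ CMP  NZCV=0010
4: · MOVLT
5: · MOVLS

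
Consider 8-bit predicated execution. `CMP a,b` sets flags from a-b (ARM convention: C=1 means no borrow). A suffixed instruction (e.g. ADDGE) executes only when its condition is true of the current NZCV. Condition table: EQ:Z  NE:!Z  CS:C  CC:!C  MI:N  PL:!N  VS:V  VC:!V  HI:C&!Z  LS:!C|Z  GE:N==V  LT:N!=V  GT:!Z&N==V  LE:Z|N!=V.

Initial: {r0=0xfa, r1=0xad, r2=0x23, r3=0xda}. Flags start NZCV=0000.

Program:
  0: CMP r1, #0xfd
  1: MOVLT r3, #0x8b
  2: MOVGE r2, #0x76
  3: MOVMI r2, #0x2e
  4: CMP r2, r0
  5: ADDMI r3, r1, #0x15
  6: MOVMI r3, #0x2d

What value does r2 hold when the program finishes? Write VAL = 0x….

0: ✓ CMP  NZCV=1000
1: ✓ MOVLT  r3←0x8b
2: · MOVGE
3: ✓ MOVMI  r2←0x2e
4: ✓ CMP  NZCV=0000
5: · ADDMI
6: · MOVMI

VAL = 0x2e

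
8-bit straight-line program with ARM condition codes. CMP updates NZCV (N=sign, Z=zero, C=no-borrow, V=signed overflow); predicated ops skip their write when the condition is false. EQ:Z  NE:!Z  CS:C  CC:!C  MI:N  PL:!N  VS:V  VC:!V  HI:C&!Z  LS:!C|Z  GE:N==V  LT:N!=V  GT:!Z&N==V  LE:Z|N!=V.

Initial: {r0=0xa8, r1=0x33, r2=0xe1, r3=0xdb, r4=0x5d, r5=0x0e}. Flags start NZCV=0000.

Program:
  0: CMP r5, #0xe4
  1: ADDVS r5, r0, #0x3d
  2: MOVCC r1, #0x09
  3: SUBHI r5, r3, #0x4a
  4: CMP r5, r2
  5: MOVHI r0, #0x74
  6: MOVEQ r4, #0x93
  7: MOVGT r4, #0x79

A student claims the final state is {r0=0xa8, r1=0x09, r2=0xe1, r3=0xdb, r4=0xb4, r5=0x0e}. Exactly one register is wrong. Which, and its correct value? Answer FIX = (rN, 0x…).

[0] flags=0000 → (cmp)
[1] flags=0000 VS?F → skip
[2] flags=0000 CC?T → r1=0x09
[3] flags=0000 HI?F → skip
[4] flags=0000 → (cmp)
[5] flags=0000 HI?F → skip
[6] flags=0000 EQ?F → skip
[7] flags=0000 GT?T → r4=0x79

FIX = (r4, 0x79)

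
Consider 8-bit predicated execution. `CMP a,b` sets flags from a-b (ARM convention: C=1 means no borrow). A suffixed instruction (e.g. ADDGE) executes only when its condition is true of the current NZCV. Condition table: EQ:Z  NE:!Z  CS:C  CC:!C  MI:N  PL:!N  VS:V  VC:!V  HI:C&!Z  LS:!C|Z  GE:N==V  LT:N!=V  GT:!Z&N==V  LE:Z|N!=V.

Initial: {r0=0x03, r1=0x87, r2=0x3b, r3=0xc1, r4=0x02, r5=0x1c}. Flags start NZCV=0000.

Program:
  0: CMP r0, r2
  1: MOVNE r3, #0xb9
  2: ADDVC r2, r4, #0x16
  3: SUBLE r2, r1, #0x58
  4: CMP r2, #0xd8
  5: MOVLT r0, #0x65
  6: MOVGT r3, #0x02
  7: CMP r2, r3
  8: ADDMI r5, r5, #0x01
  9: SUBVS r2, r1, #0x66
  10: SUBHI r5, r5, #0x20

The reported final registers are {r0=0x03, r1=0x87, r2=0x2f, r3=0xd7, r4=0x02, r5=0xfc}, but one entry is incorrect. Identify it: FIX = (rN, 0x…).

0: ✓ CMP  NZCV=1000
1: ✓ MOVNE  r3←0xb9
2: ✓ ADDVC  r2←0x18
3: ✓ SUBLE  r2←0x2f
4: ✓ CMP  NZCV=0000
5: · MOVLT
6: ✓ MOVGT  r3←0x02
7: ✓ CMP  NZCV=0010
8: · ADDMI
9: · SUBVS
10: ✓ SUBHI  r5←0xfc

FIX = (r3, 0x02)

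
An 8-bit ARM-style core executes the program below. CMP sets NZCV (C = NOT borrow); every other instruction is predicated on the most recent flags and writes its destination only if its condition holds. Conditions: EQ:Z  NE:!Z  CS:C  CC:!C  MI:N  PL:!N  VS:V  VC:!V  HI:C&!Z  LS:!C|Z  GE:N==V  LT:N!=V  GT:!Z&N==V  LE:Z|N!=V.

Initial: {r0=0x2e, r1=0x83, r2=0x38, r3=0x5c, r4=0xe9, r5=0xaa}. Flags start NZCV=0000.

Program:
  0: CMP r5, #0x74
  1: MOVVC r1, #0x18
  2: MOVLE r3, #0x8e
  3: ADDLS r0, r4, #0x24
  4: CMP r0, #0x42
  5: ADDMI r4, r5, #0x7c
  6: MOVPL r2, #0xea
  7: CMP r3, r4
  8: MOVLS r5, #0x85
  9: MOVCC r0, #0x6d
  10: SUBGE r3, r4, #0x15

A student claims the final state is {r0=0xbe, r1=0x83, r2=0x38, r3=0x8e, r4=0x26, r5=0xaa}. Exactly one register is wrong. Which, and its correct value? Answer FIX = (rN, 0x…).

FIX = (r0, 0x2e)

[0] flags=0011 → (cmp)
[1] flags=0011 VC?F → skip
[2] flags=0011 LE?T → r3=0x8e
[3] flags=0011 LS?F → skip
[4] flags=1000 → (cmp)
[5] flags=1000 MI?T → r4=0x26
[6] flags=1000 PL?F → skip
[7] flags=0011 → (cmp)
[8] flags=0011 LS?F → skip
[9] flags=0011 CC?F → skip
[10] flags=0011 GE?F → skip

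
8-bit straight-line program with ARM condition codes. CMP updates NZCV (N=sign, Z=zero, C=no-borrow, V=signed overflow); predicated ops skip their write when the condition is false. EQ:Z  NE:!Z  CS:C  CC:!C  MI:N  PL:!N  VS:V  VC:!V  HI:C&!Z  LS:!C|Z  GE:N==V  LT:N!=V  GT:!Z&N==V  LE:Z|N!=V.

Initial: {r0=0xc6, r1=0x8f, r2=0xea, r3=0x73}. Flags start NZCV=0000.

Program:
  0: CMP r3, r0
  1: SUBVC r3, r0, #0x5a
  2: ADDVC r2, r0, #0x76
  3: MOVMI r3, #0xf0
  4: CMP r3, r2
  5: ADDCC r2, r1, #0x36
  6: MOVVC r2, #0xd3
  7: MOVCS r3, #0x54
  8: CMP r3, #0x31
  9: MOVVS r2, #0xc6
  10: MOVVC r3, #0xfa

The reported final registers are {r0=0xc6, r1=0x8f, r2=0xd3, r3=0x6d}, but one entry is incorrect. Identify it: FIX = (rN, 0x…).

[0] flags=1001 → (cmp)
[1] flags=1001 VC?F → skip
[2] flags=1001 VC?F → skip
[3] flags=1001 MI?T → r3=0xf0
[4] flags=0010 → (cmp)
[5] flags=0010 CC?F → skip
[6] flags=0010 VC?T → r2=0xd3
[7] flags=0010 CS?T → r3=0x54
[8] flags=0010 → (cmp)
[9] flags=0010 VS?F → skip
[10] flags=0010 VC?T → r3=0xfa

FIX = (r3, 0xfa)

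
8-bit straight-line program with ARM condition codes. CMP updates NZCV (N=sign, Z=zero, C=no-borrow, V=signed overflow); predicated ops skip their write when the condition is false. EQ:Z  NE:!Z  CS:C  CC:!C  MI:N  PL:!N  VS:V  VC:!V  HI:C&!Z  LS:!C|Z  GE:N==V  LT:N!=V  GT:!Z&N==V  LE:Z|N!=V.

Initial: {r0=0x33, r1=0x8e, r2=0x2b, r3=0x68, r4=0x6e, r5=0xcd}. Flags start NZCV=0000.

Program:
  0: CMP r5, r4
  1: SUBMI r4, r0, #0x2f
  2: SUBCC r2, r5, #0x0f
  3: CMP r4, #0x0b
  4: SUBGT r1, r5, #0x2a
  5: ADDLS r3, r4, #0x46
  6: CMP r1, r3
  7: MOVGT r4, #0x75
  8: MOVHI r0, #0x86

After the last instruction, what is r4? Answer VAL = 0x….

0: ✓ CMP  NZCV=0011
1: · SUBMI
2: · SUBCC
3: ✓ CMP  NZCV=0010
4: ✓ SUBGT  r1←0xa3
5: · ADDLS
6: ✓ CMP  NZCV=0011
7: · MOVGT
8: ✓ MOVHI  r0←0x86

VAL = 0x6e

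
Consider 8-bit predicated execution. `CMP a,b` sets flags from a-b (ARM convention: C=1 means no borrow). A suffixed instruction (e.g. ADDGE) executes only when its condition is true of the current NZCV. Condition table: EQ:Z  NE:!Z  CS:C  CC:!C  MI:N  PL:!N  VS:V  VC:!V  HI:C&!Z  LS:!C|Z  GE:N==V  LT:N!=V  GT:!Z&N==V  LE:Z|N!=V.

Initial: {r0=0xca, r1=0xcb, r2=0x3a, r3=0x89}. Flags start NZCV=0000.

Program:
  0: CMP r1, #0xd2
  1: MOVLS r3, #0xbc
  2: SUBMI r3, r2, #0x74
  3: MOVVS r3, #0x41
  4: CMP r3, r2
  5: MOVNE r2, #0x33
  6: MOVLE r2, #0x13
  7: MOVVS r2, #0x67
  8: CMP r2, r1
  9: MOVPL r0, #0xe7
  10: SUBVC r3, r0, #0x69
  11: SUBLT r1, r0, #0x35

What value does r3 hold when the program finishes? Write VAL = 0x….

[0] flags=1000 → (cmp)
[1] flags=1000 LS?T → r3=0xbc
[2] flags=1000 MI?T → r3=0xc6
[3] flags=1000 VS?F → skip
[4] flags=1010 → (cmp)
[5] flags=1010 NE?T → r2=0x33
[6] flags=1010 LE?T → r2=0x13
[7] flags=1010 VS?F → skip
[8] flags=0000 → (cmp)
[9] flags=0000 PL?T → r0=0xe7
[10] flags=0000 VC?T → r3=0x7e
[11] flags=0000 LT?F → skip

VAL = 0x7e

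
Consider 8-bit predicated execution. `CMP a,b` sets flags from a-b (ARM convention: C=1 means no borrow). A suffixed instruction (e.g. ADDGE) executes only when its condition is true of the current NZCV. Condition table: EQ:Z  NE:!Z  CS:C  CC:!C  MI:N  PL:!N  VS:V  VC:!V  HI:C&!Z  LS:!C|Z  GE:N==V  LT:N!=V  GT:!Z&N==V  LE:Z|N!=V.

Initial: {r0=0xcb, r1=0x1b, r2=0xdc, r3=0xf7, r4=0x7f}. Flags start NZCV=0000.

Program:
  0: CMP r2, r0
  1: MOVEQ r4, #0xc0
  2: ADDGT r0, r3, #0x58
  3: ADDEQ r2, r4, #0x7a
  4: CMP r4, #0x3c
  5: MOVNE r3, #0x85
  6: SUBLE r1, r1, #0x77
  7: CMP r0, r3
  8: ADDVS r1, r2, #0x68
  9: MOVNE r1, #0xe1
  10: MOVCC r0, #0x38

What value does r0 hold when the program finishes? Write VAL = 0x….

VAL = 0x38

[0] flags=0010 → (cmp)
[1] flags=0010 EQ?F → skip
[2] flags=0010 GT?T → r0=0x4f
[3] flags=0010 EQ?F → skip
[4] flags=0010 → (cmp)
[5] flags=0010 NE?T → r3=0x85
[6] flags=0010 LE?F → skip
[7] flags=1001 → (cmp)
[8] flags=1001 VS?T → r1=0x44
[9] flags=1001 NE?T → r1=0xe1
[10] flags=1001 CC?T → r0=0x38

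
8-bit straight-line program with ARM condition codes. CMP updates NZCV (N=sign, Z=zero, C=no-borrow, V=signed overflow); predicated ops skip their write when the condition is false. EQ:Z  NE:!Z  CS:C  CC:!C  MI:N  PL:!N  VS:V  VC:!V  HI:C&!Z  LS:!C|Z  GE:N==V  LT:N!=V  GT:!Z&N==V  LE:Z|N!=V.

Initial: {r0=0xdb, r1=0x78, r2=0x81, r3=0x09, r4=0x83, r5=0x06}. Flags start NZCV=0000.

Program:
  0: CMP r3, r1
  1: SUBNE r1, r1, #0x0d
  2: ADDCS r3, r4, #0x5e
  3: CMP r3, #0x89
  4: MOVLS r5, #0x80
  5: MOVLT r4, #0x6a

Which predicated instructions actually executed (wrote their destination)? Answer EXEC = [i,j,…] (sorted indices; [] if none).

0: ✓ CMP  NZCV=1000
1: ✓ SUBNE  r1←0x6b
2: · ADDCS
3: ✓ CMP  NZCV=1001
4: ✓ MOVLS  r5←0x80
5: · MOVLT

EXEC = [1,4]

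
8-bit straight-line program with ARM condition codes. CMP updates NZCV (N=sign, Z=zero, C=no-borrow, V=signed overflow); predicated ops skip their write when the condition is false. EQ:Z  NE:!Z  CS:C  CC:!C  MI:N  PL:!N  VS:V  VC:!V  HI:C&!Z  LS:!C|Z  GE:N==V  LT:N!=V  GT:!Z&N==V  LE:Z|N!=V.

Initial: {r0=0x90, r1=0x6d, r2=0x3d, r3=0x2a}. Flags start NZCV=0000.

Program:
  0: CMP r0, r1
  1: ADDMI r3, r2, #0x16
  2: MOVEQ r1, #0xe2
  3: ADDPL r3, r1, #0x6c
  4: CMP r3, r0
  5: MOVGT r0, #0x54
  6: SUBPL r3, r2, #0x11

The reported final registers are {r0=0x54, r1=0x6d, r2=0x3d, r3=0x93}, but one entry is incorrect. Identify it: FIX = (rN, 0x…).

0: ✓ CMP  NZCV=0011
1: · ADDMI
2: · MOVEQ
3: ✓ ADDPL  r3←0xd9
4: ✓ CMP  NZCV=0010
5: ✓ MOVGT  r0←0x54
6: ✓ SUBPL  r3←0x2c

FIX = (r3, 0x2c)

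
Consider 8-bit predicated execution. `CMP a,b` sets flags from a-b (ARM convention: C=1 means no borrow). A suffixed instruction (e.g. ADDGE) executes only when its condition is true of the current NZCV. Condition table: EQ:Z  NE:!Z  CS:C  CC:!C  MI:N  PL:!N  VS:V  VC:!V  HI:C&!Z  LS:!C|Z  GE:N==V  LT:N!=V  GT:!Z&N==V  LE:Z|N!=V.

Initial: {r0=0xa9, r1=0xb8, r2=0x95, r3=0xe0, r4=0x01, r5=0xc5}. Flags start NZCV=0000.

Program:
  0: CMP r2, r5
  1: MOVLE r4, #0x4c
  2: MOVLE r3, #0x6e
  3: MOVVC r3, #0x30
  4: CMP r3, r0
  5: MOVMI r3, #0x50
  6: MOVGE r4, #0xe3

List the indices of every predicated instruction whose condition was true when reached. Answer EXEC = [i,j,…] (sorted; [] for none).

0: ✓ CMP  NZCV=1000
1: ✓ MOVLE  r4←0x4c
2: ✓ MOVLE  r3←0x6e
3: ✓ MOVVC  r3←0x30
4: ✓ CMP  NZCV=1001
5: ✓ MOVMI  r3←0x50
6: ✓ MOVGE  r4←0xe3

EXEC = [1,2,3,5,6]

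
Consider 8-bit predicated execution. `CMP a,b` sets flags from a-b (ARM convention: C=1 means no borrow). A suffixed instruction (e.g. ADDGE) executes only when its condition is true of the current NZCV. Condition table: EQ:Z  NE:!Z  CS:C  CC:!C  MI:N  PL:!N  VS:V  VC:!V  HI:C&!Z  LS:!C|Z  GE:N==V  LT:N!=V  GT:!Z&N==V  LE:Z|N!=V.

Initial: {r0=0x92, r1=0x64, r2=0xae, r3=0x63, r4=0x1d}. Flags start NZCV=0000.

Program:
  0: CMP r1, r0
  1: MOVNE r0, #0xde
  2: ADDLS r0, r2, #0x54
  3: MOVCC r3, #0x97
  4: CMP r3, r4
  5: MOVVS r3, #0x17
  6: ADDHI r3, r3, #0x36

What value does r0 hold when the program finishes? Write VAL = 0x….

0: ✓ CMP  NZCV=1001
1: ✓ MOVNE  r0←0xde
2: ✓ ADDLS  r0←0x02
3: ✓ MOVCC  r3←0x97
4: ✓ CMP  NZCV=0011
5: ✓ MOVVS  r3←0x17
6: ✓ ADDHI  r3←0x4d

VAL = 0x02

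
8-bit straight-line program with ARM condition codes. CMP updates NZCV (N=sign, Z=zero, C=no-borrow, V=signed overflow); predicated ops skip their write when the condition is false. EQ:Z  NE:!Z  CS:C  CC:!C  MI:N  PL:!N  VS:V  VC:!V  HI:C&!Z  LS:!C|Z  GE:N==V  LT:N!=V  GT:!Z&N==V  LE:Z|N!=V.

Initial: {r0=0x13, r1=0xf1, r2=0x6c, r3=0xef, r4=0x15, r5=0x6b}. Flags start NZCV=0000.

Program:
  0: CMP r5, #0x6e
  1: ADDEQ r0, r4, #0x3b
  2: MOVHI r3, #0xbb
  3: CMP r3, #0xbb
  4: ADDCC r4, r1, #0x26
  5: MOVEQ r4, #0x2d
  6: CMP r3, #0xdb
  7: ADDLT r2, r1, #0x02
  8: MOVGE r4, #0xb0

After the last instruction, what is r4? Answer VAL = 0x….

VAL = 0xb0

[0] flags=1000 → (cmp)
[1] flags=1000 EQ?F → skip
[2] flags=1000 HI?F → skip
[3] flags=0010 → (cmp)
[4] flags=0010 CC?F → skip
[5] flags=0010 EQ?F → skip
[6] flags=0010 → (cmp)
[7] flags=0010 LT?F → skip
[8] flags=0010 GE?T → r4=0xb0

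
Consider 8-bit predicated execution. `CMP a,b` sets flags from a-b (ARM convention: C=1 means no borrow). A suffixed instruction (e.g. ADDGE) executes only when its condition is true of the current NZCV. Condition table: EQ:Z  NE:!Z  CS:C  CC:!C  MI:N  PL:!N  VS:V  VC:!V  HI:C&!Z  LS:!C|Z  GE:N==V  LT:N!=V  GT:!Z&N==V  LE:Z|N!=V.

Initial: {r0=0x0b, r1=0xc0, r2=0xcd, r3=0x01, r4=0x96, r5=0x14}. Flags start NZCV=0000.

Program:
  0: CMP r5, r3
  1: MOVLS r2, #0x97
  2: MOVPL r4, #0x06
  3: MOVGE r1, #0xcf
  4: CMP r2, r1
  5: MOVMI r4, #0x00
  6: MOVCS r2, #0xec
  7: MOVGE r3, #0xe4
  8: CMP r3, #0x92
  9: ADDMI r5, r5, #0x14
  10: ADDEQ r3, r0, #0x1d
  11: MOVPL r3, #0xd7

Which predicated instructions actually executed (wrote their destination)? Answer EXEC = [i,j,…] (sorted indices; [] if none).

[0] flags=0010 → (cmp)
[1] flags=0010 LS?F → skip
[2] flags=0010 PL?T → r4=0x06
[3] flags=0010 GE?T → r1=0xcf
[4] flags=1000 → (cmp)
[5] flags=1000 MI?T → r4=0x00
[6] flags=1000 CS?F → skip
[7] flags=1000 GE?F → skip
[8] flags=0000 → (cmp)
[9] flags=0000 MI?F → skip
[10] flags=0000 EQ?F → skip
[11] flags=0000 PL?T → r3=0xd7

EXEC = [2,3,5,11]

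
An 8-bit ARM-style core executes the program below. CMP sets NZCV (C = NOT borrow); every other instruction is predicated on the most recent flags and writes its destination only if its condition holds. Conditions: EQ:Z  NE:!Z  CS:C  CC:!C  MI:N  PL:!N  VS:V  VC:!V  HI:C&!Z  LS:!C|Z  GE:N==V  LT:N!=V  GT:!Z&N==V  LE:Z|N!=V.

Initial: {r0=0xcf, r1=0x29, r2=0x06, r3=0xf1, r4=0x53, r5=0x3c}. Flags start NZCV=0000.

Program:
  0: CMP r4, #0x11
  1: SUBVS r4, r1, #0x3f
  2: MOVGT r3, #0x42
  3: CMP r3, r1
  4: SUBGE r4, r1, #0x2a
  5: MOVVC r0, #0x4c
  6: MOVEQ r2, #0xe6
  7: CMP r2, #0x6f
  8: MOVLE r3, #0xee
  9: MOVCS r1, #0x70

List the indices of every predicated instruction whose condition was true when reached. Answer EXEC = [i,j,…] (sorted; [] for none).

[0] flags=0010 → (cmp)
[1] flags=0010 VS?F → skip
[2] flags=0010 GT?T → r3=0x42
[3] flags=0010 → (cmp)
[4] flags=0010 GE?T → r4=0xff
[5] flags=0010 VC?T → r0=0x4c
[6] flags=0010 EQ?F → skip
[7] flags=1000 → (cmp)
[8] flags=1000 LE?T → r3=0xee
[9] flags=1000 CS?F → skip

EXEC = [2,4,5,8]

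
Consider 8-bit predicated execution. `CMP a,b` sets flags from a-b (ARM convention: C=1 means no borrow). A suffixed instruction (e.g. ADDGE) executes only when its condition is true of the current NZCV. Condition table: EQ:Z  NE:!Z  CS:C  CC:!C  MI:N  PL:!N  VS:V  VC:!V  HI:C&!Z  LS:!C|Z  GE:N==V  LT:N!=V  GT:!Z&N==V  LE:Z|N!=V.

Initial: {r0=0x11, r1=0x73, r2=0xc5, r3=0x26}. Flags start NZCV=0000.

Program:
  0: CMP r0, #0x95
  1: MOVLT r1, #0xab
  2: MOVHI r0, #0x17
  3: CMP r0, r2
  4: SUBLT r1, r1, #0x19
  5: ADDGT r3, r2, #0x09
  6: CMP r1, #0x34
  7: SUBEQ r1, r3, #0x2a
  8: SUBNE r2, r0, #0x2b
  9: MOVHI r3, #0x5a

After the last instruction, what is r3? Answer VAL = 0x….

VAL = 0x5a

0: ✓ CMP  NZCV=0000
1: · MOVLT
2: · MOVHI
3: ✓ CMP  NZCV=0000
4: · SUBLT
5: ✓ ADDGT  r3←0xce
6: ✓ CMP  NZCV=0010
7: · SUBEQ
8: ✓ SUBNE  r2←0xe6
9: ✓ MOVHI  r3←0x5a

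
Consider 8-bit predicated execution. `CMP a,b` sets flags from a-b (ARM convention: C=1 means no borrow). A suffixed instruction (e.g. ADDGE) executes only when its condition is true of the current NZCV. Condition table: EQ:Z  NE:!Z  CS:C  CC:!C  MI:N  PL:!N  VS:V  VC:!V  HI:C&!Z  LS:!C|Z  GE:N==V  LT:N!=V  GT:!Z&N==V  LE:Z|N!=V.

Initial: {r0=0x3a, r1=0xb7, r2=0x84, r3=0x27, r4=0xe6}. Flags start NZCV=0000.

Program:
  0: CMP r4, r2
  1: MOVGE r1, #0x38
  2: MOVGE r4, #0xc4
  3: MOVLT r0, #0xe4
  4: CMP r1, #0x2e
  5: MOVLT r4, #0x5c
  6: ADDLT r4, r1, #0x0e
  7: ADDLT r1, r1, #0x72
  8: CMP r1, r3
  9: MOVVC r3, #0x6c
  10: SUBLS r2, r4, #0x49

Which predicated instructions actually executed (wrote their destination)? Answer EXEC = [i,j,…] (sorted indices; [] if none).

0: ✓ CMP  NZCV=0010
1: ✓ MOVGE  r1←0x38
2: ✓ MOVGE  r4←0xc4
3: · MOVLT
4: ✓ CMP  NZCV=0010
5: · MOVLT
6: · ADDLT
7: · ADDLT
8: ✓ CMP  NZCV=0010
9: ✓ MOVVC  r3←0x6c
10: · SUBLS

EXEC = [1,2,9]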